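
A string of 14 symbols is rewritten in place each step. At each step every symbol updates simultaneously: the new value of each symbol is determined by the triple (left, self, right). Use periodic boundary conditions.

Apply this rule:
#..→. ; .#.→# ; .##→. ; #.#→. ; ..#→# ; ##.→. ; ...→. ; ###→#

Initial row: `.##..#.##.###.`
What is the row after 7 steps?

.....#......##

step 1: #...##.....#..
step 2: #..#......##.#
step 3: ..##.....#....
step 4: .#......##....
step 5: ##.....#......
step 6: ......##.....#
step 7: .....#......##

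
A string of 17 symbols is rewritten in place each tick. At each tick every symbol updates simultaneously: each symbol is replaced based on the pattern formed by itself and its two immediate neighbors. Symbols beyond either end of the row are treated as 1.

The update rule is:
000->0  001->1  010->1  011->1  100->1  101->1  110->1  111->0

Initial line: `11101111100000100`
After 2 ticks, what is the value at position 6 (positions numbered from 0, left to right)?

00111000110001111
11101101111011000
position 6 holds 0

0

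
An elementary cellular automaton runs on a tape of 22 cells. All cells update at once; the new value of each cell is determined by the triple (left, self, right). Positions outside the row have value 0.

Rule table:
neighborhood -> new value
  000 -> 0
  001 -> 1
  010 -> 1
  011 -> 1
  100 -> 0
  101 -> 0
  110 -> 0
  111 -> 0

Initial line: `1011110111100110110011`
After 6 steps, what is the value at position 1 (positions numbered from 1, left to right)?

1010000100001100100110
1010001100011001101100
1010011000110011001000
1010110001100110011000
1010100011001100110000
1010100110011001100000
position 1 holds 1

1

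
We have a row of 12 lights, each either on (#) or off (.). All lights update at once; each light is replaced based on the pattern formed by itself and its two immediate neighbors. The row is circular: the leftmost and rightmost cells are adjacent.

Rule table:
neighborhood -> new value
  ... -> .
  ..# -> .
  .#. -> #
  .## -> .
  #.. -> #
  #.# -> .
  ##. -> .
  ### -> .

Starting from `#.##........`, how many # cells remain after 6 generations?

#...#.......
##..##......
..#...#.....
..##..##....
....#...#...
....##..##..
count of #: 4

4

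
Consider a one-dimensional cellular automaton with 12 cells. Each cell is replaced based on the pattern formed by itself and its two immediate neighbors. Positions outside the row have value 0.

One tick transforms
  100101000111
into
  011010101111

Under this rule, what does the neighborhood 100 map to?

1

At position 1 the neighborhood is 100; the next row has 1 there.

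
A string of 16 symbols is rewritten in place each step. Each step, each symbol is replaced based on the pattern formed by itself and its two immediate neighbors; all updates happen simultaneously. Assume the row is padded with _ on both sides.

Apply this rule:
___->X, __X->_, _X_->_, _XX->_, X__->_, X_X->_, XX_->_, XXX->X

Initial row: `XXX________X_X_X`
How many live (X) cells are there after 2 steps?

_X__XXXXXX______
_____XXXX__XXXXX
count of X: 9

9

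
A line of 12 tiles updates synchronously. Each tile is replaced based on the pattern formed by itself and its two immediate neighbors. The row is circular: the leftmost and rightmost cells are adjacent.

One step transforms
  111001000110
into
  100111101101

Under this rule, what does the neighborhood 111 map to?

0

At position 1 the neighborhood is 111; the next row has 0 there.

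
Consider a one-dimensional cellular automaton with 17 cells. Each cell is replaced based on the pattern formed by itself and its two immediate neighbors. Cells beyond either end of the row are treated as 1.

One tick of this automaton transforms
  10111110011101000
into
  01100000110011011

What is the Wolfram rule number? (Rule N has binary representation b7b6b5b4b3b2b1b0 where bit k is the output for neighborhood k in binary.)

47

position 3: 111 → 0  (bit 7 = 0)
position 0: 110 → 0  (bit 6 = 0)
position 1: 101 → 1  (bit 5 = 1)
position 7: 100 → 0  (bit 4 = 0)
position 2: 011 → 1  (bit 3 = 1)
position 13: 010 → 1  (bit 2 = 1)
position 8: 001 → 1  (bit 1 = 1)
position 15: 000 → 1  (bit 0 = 1)
bits b7..b0 = 00101111 = 47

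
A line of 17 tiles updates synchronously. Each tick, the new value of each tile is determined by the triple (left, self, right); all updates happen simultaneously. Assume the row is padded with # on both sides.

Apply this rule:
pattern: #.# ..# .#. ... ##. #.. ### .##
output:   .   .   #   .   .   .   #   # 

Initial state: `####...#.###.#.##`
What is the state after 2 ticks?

###....#.##..#.##
##.....#.#...#.##

##.....#.#...#.##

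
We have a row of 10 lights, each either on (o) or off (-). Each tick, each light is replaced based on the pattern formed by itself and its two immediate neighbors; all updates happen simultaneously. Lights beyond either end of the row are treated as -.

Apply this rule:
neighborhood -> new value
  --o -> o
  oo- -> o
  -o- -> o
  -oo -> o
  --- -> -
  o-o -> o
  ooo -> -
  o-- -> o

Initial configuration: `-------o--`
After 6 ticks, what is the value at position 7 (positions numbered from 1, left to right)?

o

------ooo-
-----oo-oo
----oooooo
---oo----o
--oooo--oo
-oo--ooooo
position 7 holds o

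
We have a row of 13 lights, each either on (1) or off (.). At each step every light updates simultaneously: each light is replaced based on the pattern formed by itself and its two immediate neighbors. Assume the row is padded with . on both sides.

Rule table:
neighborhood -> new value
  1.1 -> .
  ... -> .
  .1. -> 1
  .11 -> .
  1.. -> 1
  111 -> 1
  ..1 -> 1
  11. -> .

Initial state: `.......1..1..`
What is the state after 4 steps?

...1..11..111

step 1: ......111111.
step 2: .....1.1111.1
step 3: ....11..11..1
step 4: ...1..11..111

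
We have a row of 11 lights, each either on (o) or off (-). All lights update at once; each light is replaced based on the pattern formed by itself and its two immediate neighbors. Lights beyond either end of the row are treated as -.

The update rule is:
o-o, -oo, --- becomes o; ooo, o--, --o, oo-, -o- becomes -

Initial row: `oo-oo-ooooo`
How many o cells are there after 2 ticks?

o-oo-oo----
-oo-oo--ooo
count of o: 7

7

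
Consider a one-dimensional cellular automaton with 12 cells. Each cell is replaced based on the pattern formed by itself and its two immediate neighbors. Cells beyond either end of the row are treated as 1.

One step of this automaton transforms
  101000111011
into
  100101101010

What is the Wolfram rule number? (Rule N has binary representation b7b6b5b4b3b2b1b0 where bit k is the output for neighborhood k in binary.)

90

position 7: 111 → 0  (bit 7 = 0)
position 0: 110 → 1  (bit 6 = 1)
position 1: 101 → 0  (bit 5 = 0)
position 3: 100 → 1  (bit 4 = 1)
position 6: 011 → 1  (bit 3 = 1)
position 2: 010 → 0  (bit 2 = 0)
position 5: 001 → 1  (bit 1 = 1)
position 4: 000 → 0  (bit 0 = 0)
bits b7..b0 = 01011010 = 90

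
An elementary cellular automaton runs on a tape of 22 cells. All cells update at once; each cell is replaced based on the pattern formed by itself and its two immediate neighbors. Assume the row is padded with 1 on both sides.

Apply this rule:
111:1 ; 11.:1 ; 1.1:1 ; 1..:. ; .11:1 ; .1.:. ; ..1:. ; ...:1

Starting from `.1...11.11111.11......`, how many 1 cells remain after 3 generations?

20

1..1.11111111111.1111.
1...111111111111111111
1.1.111111111111111111
count of 1: 20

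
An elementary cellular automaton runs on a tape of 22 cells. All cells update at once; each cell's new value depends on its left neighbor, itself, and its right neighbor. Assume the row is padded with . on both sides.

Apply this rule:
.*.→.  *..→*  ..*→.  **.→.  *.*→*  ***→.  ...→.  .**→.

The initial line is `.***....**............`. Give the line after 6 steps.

....*.....*...........
.....*.....*..........
......*.....*.........
.......*.....*........
........*.....*.......
.........*.....*......

.........*.....*......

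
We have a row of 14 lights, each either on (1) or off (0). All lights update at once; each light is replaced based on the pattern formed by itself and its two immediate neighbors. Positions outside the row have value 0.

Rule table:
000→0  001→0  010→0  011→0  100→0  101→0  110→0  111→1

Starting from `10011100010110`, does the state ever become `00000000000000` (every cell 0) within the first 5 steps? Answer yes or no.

00001000000000
00000000000000
all cells are 0 at step 2

yes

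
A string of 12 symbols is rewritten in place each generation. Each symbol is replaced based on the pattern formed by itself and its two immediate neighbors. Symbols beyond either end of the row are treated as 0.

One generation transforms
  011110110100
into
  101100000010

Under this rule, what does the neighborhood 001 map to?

At position 0 the neighborhood is 001; the next row has 1 there.

1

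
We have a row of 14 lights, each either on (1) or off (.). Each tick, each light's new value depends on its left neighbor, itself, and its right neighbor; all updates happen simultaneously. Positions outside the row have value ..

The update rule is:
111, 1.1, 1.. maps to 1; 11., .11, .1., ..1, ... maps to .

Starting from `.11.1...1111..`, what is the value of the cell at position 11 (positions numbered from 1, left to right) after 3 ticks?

.

tick 1: ...1.1...11.1.
tick 2: ....1.1....1.1
tick 3: .....1.1....1.
position 11 holds .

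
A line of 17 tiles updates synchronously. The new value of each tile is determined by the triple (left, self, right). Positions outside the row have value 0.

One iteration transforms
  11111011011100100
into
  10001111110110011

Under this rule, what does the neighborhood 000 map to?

At position 16 the neighborhood is 000; the next row has 1 there.

1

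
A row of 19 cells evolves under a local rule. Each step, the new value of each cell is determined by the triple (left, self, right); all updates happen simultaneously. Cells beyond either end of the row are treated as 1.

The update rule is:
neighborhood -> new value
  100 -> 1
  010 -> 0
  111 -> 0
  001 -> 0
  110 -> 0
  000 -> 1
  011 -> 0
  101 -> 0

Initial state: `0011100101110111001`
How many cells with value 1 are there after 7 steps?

1000010000000000100
0111001111111110010
0000100000000001000
1110011111111100110
0001000000000010000
1100111111111001110
0010000000000100000
count of 1: 2

2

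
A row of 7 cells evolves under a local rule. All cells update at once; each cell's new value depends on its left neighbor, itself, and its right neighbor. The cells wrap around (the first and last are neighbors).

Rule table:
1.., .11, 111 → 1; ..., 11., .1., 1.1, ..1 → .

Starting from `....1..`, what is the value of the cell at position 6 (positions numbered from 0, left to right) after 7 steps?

.....1.
......1
1......
.1.....
..1....
...1...
....1..
position 6 holds .

.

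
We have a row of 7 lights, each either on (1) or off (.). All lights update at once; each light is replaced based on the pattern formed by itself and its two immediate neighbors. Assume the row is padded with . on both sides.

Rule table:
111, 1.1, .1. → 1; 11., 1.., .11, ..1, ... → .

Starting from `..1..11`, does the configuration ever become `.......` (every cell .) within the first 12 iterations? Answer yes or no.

no

..1....
..1....  (fixed point — unchanged through iteration 12)
iteration 12 is ..1...., still not uniform .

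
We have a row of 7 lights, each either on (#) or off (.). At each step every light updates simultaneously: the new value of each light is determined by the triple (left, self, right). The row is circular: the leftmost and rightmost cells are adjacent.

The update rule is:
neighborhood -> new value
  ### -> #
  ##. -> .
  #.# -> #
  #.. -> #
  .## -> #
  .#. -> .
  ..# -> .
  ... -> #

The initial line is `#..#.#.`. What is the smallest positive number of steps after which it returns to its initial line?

7

.#..#.#
#.#..#.
.#.#..#
#.#.#..
.#.#.#.
..#.#.#
#..#.#.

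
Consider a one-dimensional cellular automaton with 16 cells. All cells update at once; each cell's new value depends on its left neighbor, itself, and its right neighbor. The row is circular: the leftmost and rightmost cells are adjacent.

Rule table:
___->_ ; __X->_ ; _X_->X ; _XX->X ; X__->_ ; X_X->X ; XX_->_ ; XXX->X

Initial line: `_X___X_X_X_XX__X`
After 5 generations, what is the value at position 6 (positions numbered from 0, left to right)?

X

generation 1: XX___XXXXXXX___X
generation 2: X____XXXXXX____X
generation 3: _____XXXXX_____X
generation 4: _____XXXX______X
generation 5: _____XXX_______X
position 6 holds X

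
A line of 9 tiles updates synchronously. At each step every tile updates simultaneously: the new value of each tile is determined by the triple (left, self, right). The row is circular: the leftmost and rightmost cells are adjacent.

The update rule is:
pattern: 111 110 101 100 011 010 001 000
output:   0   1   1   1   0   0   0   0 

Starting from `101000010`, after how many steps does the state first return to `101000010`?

step 1: 010100001
step 2: 101010000
step 3: 010101000
step 4: 001010100
step 5: 000101010
step 6: 000010101
step 7: 100001010
step 8: 010000101
step 9: 101000010

9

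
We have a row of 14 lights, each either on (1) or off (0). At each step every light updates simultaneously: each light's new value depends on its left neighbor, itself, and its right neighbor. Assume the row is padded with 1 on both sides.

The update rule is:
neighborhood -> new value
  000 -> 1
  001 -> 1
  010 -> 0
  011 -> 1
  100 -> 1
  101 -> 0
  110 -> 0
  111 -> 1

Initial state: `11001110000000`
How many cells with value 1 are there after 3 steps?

step 1: 10111101111111
step 2: 00111001111111
step 3: 11110111111111
count of 1: 13

13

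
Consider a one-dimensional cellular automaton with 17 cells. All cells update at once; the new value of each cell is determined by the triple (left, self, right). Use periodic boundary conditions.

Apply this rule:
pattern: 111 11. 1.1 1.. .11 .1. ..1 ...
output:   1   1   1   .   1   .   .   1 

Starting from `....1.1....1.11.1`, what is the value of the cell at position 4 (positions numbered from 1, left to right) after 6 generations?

1

generation 1: .11..1..11..1111.
generation 2: .11.....11..1111.
generation 3: .11.111.11..1111.
generation 4: .111111111..1111.
generation 5: .111111111..1111.  (fixed point — unchanged through generation 6)
position 4 holds 1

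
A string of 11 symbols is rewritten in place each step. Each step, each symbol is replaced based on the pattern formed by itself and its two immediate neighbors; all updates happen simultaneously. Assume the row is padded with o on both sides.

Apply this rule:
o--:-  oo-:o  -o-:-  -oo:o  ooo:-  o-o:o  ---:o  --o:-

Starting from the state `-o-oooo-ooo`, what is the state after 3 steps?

---o---o---

o-oo--ooo--
oooo--o-o--
---o---o---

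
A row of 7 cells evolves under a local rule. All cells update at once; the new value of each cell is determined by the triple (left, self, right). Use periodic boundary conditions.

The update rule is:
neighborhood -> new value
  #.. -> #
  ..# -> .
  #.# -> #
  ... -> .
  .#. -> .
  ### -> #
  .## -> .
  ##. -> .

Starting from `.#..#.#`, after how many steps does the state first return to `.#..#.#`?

#.#..#.
.#.#..#
#.#.#..
.#.#.#.
..#.#.#
#..#.#.
.#..#.#

7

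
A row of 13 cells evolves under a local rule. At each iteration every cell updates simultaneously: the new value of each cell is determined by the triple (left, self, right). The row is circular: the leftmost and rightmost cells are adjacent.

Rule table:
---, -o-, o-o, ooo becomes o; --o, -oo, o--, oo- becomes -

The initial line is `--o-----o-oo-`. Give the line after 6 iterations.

o------ooo-o-

o-o-ooo-oo---
oooo-o-o---o-
-oo-oooo-o-oo
o--o-oo-ooo--
o--oo--o-o---
o------ooo-o-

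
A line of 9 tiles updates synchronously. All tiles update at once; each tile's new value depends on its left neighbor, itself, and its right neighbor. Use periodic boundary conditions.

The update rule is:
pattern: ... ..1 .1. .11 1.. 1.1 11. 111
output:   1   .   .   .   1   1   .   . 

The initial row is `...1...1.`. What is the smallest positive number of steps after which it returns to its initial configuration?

18

11..11..1
..1...1..
1..11..11
.1...1...
..11..111
1...1....
.11..111.
...1....1
11..111..
..1....1.
1..111..1
.1....1..
..111..11
1....1...
.111..11.
....1...1
111..11..
...1...1.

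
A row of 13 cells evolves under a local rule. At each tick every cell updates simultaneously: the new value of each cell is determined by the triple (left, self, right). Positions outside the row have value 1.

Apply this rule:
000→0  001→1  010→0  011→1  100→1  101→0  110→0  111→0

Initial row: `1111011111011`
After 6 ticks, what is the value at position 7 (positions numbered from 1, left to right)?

tick 1: 0000010000010
tick 2: 1000101000100
tick 3: 0101000101011
tick 4: 0000101000010
tick 5: 1001000100100
tick 6: 0110101011011
position 7 holds 1

1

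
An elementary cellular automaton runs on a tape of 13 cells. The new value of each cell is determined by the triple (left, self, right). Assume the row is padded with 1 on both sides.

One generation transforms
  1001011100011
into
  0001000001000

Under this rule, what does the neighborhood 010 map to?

1

At position 3 the neighborhood is 010; the next row has 1 there.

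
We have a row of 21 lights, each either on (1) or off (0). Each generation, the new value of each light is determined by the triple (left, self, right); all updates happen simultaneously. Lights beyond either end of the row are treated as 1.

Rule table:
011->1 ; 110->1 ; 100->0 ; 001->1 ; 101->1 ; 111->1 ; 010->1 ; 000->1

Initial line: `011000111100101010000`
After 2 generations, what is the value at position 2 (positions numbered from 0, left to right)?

111011111101111110111
111111111111111111111
position 2 holds 1

1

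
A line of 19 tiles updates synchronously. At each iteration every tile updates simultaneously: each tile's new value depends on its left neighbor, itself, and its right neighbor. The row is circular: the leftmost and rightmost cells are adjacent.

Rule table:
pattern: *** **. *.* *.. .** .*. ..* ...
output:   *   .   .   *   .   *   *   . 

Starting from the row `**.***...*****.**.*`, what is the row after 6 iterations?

*...*.*.*.***......
**.**.*.*..*.*....*
*.....*.****.**..*.
**...**..**....***.
..*.*..**..*..*.*..
.**.***..******.**.

.**.***..******.**.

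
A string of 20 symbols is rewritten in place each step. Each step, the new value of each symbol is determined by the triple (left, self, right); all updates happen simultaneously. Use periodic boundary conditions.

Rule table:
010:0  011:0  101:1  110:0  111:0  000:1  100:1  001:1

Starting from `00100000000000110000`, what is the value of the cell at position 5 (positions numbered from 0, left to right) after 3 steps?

1

11011111111111001111
00100000000000110000  (repeats step 0; period 2)
step 3: 11011111111111001111
position 5 holds 1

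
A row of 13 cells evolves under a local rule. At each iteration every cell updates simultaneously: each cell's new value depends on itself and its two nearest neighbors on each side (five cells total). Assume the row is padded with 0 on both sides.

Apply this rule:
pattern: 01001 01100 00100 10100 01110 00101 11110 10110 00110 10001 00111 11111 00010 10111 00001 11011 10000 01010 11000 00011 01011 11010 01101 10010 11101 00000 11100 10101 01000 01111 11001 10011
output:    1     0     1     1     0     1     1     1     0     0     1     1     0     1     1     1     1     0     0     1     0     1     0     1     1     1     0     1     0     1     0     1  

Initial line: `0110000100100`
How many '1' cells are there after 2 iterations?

9

iteration 1: 1000110111101
iteration 2: 1001001111111
count of 1: 9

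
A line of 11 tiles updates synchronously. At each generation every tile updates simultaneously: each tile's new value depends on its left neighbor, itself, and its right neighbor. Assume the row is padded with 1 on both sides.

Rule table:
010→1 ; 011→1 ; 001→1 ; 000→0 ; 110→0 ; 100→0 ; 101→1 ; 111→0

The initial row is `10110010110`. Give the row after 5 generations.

01100111101
11001100011
00011000110
00110001101
01100011011

01100011011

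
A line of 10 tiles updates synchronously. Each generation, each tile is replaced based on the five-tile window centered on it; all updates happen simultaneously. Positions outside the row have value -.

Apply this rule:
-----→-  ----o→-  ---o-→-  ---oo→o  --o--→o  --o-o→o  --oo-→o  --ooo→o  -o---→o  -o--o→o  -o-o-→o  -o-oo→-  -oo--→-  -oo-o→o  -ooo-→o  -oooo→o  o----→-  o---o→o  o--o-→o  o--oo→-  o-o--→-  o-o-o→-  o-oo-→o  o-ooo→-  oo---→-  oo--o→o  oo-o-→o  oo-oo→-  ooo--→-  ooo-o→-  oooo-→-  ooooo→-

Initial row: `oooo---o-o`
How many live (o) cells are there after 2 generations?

generation 1: oo---o-oo-
generation 2: o--o-o-o--
count of o: 4

4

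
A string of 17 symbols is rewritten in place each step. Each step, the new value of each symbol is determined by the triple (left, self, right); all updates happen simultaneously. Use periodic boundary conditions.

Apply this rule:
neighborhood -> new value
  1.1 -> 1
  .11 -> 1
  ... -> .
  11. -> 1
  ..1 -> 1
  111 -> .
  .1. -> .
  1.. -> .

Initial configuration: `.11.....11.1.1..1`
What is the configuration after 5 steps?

111....1111.1..1.
1.1...11..11..1.1
11...111.111.1.11
.1..11.111.11.11.
1..11111.1111111.

1..11111.1111111.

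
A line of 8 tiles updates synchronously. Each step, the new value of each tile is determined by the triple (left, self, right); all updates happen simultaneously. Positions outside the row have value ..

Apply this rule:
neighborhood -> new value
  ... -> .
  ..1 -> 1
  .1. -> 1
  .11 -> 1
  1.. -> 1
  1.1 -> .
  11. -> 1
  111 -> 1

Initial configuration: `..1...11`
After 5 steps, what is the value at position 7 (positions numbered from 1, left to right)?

1

.111.111
1111.111
1111.111  (fixed point — unchanged through step 5)
position 7 holds 1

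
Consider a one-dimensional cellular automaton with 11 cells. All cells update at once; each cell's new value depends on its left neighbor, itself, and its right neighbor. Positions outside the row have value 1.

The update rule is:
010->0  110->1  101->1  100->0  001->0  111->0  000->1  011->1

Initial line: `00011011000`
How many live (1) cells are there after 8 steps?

step 1: 01011111010
step 2: 10110001101
step 3: 11110101111
step 4: 00011011000  (repeats step 0; period 4)
step 8: 00011011000
count of 1: 4

4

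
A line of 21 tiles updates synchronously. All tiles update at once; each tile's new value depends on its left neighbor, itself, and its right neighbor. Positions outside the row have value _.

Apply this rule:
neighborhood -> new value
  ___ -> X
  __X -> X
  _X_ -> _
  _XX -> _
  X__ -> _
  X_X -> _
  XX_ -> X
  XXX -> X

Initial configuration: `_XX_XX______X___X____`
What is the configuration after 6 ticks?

tick 1: X_X__X_XXXXX__XX__XXX
tick 2: ____X___XXXX_X_X_X_XX
tick 3: XXXX__XX_XXX________X
tick 4: _XXX_X_X__XX_XXXXXXX_
tick 5: X_XX_____X_X__XXXXXX_
tick 6: ___X_XXXX____X_XXXXX_

___X_XXXX____X_XXXXX_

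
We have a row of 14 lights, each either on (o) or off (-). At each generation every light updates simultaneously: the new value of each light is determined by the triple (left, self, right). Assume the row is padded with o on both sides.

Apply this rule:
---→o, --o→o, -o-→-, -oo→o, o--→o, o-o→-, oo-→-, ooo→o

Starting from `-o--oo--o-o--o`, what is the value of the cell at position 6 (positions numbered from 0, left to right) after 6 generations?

o

--ooo-oo---ooo
oooo--o-oooooo
ooo-oo--oooooo
oo--o-oooooooo
o-oo--oooooooo
--o-oooooooooo
position 6 holds o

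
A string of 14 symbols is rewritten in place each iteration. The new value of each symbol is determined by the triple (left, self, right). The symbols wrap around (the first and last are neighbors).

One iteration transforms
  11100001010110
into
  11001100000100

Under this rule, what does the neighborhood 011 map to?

1

At position 0 the neighborhood is 011; the next row has 1 there.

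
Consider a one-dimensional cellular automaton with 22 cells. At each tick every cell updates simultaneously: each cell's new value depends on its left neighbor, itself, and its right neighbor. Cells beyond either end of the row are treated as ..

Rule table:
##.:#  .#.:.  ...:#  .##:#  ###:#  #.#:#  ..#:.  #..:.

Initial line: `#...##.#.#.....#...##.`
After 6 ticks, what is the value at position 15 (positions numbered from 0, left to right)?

..#.###.#..###...#.##.
#..#####...###.#..###.
...#####.#.####...###.
##.######.#####.#.###.
################.####.
#####################.
position 15 holds #

#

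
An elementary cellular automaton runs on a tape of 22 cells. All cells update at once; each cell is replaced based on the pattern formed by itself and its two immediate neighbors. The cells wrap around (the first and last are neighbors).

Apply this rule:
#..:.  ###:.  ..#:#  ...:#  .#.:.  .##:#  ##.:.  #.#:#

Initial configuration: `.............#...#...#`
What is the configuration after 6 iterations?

##..##............##..

.############..##..##.
##............##..##..
#..############..##..#
..##............##..##
.##..############..##.
##..##............##..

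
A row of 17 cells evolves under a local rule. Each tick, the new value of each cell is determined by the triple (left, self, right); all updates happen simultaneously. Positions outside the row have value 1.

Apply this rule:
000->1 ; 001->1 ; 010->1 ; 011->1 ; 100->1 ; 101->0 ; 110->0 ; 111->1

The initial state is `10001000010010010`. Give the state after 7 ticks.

01111111111111110
01111111111111100
01111111111111011
01111111111110011
01111111111101111
01111111111001111
01111111110111111

01111111110111111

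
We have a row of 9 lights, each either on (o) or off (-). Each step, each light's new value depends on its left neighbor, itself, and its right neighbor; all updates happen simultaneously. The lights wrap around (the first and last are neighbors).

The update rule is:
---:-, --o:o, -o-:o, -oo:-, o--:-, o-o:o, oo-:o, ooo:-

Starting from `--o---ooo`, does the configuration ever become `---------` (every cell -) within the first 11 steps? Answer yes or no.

step 1: -oo--o--o
step 2: o-o-oo-oo
step 3: oooo-oo--
step 4: ---oo-o-o
step 5: --o-ooooo
step 6: -ooo----o
step 7: o--o---oo
step 8: o-oo--o--
step 9: oo-o-oo-o
step 10: -oooo-oo-
step 11: o---oo-o-
step 11 is o---oo-o-, still not uniform -

no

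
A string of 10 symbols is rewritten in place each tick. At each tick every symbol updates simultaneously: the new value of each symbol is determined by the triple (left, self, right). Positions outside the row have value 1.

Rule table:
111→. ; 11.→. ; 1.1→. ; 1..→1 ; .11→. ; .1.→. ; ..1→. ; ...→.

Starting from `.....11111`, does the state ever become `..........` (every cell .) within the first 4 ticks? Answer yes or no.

1.........
.1........
..1.......
1..1......
tick 4 is 1..1......, still not uniform .

no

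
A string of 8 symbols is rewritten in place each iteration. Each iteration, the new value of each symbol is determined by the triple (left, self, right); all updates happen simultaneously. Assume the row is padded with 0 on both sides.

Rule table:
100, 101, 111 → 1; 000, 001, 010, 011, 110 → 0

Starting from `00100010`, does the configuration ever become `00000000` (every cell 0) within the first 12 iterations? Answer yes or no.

yes

00010001
00001000
00000100
00000010
00000001
00000000
all cells are 0 at iteration 6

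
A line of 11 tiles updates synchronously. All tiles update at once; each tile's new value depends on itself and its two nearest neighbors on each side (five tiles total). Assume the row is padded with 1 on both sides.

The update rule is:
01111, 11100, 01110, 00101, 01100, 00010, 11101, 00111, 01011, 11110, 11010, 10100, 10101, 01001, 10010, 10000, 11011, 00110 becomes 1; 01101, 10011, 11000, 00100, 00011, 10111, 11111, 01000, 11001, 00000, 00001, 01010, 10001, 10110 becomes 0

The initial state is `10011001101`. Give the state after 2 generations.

10011011011

10011001010
10011011011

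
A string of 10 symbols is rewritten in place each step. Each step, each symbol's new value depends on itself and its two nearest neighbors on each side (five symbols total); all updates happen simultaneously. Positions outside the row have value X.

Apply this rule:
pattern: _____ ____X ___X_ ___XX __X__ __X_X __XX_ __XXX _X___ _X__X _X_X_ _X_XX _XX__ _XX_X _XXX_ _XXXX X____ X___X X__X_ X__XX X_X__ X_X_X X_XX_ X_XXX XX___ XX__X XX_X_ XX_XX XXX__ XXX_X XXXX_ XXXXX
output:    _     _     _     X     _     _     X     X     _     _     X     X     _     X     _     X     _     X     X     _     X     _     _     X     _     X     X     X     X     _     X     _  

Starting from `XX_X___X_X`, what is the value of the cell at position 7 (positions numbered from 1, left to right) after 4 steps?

X_XX_X__XX
_X_XXX__XX
X_XX_XX_XX
_X_XX_XXXX
position 7 holds X

X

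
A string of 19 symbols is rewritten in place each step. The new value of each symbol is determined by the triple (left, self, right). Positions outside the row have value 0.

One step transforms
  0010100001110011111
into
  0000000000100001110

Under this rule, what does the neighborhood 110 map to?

0

At position 11 the neighborhood is 110; the next row has 0 there.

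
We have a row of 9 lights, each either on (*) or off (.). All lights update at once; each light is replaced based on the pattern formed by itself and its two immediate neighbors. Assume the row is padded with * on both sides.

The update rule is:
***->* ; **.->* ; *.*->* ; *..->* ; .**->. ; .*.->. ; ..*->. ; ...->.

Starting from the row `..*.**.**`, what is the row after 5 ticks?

tick 1: *..*.**.*
tick 2: **..*.**.
tick 3: ***..*.**
tick 4: ****..*.*
tick 5: *****..*.

*****..*.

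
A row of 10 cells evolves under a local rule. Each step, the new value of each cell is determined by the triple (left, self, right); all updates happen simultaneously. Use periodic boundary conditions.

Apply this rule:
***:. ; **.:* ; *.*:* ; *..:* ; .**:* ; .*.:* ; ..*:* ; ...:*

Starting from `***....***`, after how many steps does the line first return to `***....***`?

..******..
***....***

2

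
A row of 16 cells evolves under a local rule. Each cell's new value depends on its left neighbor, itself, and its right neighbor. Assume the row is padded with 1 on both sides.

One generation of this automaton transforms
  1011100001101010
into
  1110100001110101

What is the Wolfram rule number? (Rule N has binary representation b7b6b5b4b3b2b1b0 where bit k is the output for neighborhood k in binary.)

104

position 3: 111 → 0  (bit 7 = 0)
position 0: 110 → 1  (bit 6 = 1)
position 1: 101 → 1  (bit 5 = 1)
position 5: 100 → 0  (bit 4 = 0)
position 2: 011 → 1  (bit 3 = 1)
position 12: 010 → 0  (bit 2 = 0)
position 8: 001 → 0  (bit 1 = 0)
position 6: 000 → 0  (bit 0 = 0)
bits b7..b0 = 01101000 = 104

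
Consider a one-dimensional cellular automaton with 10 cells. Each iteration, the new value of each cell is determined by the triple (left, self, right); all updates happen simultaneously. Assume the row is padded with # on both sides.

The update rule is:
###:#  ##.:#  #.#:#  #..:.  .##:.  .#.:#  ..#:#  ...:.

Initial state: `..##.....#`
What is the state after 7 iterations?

.#.#....#.
####...###
####..#.##
####.###.#
#####.###.
######.###
#######.##

#######.##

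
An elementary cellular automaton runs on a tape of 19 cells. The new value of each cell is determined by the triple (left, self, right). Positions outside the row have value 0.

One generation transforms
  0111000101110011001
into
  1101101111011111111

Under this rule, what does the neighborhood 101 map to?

1

At position 8 the neighborhood is 101; the next row has 1 there.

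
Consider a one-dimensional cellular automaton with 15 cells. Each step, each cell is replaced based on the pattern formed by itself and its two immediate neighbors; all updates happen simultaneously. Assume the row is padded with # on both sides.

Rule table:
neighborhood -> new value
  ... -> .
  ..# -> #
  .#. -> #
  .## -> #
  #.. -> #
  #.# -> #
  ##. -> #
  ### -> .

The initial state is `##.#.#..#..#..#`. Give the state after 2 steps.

.##############
##.............

##.............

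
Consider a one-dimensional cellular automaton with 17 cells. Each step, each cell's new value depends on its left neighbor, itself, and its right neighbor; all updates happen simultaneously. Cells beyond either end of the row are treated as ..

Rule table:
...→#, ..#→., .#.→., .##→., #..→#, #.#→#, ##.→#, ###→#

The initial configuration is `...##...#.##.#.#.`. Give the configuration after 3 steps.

##..###..#.##.#.#
.##..###..#.##.#.
..##..###..#.##.#

..##..###..#.##.#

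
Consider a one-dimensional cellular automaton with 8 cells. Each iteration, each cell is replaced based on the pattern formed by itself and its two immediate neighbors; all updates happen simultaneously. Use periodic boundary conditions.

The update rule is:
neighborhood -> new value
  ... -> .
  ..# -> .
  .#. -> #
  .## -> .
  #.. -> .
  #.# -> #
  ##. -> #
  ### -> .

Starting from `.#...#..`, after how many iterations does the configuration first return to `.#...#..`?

1

.#...#..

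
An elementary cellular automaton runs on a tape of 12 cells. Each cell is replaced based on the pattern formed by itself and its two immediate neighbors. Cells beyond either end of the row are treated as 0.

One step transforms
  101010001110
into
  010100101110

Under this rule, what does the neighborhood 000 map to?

At position 6 the neighborhood is 000; the next row has 1 there.

1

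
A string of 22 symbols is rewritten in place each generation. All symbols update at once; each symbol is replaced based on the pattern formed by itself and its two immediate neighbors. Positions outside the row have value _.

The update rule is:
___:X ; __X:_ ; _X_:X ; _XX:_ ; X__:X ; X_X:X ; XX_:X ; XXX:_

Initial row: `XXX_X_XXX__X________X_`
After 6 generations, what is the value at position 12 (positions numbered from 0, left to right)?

generation 1: __XXXX__XX_XXXXXXXX_XX
generation 2: X____XX__XX_______XX_X
generation 3: XXXX__XX__XXXXXXX__XXX
generation 4: ___XX__XX_______XX___X
generation 5: XX__XX__XXXXXXX__XXX_X
generation 6: _XX__XX_______XX___XXX
position 12 holds _

_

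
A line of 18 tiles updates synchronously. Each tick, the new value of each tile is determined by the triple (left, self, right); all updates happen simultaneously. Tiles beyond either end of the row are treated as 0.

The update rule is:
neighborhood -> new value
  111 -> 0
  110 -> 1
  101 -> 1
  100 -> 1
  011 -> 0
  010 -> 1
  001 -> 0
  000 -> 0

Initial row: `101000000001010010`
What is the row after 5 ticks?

111100000001111011
000110000000001101
000011000000000111
000001100000000001
000000110000000001

000000110000000001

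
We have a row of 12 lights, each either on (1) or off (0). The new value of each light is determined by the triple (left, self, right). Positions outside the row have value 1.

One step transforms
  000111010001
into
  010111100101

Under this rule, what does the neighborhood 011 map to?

1

At position 3 the neighborhood is 011; the next row has 1 there.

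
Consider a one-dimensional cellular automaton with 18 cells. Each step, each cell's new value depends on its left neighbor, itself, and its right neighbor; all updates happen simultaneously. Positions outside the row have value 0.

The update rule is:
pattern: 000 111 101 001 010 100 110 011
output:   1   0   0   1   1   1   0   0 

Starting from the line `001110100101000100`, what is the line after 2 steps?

step 1: 110000111101111111
step 2: 001111000000000000

001111000000000000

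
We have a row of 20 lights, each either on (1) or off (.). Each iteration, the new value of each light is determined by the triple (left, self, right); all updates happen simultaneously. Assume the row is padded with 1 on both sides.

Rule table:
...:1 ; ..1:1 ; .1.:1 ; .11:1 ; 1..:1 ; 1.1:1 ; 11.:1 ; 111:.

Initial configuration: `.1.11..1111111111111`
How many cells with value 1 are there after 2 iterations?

13

11111111............
.......1111111111111
count of 1: 13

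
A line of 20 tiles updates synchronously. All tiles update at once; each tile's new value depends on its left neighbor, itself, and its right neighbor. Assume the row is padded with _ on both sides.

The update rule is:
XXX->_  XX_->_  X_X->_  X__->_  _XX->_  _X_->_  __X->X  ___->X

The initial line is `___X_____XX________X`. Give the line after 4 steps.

XXX__XXXX___XXXXXXX_
____X_____XX________
XXXX__XXXX___XXXXXXX
_____X_____XX_______

_____X_____XX_______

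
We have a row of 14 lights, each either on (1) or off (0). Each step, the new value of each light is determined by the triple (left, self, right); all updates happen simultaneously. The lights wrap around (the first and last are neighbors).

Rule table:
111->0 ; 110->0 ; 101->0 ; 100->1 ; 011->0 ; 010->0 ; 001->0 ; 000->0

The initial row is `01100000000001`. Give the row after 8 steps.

00010000000000
00001000000000
00000100000000
00000010000000
00000001000000
00000000100000
00000000010000
00000000001000

00000000001000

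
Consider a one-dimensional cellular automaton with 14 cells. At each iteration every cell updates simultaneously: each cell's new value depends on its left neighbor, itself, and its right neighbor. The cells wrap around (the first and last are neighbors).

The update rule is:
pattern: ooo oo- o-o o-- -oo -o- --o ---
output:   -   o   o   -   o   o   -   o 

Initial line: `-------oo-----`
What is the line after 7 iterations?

-----o-oo-o---

iteration 1: oooooo-oo-oooo
iteration 2: -----oooooo---
iteration 3: oooo-o----o-oo
iteration 4: ---ooo-oo-ooo-
iteration 5: oo-o-oooooo-o-
iteration 6: oooooo----oooo
iteration 7: -----o-oo-o---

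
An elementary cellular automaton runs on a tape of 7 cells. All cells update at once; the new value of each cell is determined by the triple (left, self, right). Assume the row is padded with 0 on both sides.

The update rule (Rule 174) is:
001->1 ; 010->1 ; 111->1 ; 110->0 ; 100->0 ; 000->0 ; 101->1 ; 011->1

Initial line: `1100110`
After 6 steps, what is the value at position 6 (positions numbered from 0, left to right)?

0

1001100
1011000
1110000
1100000
1000000
1000000
position 6 holds 0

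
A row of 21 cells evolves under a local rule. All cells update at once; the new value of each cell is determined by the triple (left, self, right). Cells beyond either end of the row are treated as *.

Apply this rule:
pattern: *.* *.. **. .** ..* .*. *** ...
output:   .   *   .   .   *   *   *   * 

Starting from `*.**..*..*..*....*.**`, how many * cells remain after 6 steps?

step 1: ....**************..*
step 2: ****.************.**.
step 3: ***...**********.....
step 4: **.***.********.*****
step 5: *...*...******...****
step 6: .*******.****.***.***
count of *: 17

17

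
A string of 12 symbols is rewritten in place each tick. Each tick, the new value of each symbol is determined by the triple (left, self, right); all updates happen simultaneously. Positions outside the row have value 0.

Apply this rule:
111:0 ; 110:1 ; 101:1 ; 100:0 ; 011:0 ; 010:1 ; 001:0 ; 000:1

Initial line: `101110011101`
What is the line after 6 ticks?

110010000111
010010110001
010011010101
010001111111
010100000001
011101111101

011101111101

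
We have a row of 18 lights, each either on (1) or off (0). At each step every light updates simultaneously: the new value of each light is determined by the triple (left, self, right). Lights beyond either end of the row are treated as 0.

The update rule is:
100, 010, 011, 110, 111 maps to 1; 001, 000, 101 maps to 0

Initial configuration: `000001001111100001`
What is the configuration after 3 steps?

000001101111111101

000001101111110001
000001101111111001
000001101111111101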